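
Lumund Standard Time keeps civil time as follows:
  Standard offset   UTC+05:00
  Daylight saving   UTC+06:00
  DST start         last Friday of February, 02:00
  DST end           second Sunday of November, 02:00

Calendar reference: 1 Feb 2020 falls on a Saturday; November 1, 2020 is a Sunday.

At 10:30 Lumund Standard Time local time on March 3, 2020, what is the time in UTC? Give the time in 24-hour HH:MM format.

1 February 2020 is a Saturday, so Fridays fall on 7, 14, 21, 28; the last is February 28.
1 November 2020 is a Sunday, so the first Sunday is November 1 and the second is November 8.
Daylight saving runs 28 February – 8 November; March 3, 2020 is inside that window, so Lumund Standard Time is at UTC+06:00.
10:30 local − 6h = 04:30 UTC.

04:30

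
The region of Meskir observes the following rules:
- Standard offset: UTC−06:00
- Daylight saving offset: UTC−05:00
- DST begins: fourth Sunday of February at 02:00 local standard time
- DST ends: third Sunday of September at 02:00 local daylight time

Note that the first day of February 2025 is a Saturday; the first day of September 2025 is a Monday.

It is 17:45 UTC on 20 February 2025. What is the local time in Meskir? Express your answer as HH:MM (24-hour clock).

11:45

1 February 2025 is a Saturday, so the first Sunday is February 2 and the fourth is February 23.
1 September 2025 is a Monday, so the first Sunday is September 7 and the third is September 21.
At the standard offset (UTC−06:00), 17:45 UTC − 6h = 11:45 Meskir standard time.
The standard-time date in Meskir, 20 February 2025, is outside the daylight-saving period (23 February – 21 September), so Meskir is on standard time, UTC−06:00.
17:45 UTC − 6h = 11:45 local.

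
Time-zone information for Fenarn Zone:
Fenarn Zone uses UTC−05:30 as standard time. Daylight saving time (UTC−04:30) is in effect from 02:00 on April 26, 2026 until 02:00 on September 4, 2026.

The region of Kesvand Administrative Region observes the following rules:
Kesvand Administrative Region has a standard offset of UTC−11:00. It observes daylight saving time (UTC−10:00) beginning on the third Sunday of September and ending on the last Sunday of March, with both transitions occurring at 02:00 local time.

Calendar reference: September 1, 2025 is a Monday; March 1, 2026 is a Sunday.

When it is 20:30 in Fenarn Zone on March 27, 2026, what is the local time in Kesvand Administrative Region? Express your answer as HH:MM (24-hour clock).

Daylight saving runs 26 April – 4 September; March 27, 2026 is outside that window, so Fenarn Zone is on standard time at UTC−05:30.
20:30 Fenarn Zone + 5h30m = 02:00 UTC (rolling into the next day, 28 March 2026).
1 September 2025 is a Monday, so the first Sunday is September 7 and the third is September 21.
1 March 2026 is a Sunday, so Sundays fall on 1, 8, 15, 22, 29; the last is March 29.
At the standard offset (UTC−11:00), 02:00 UTC − 11h = 15:00 Kesvand Administrative Region standard time (rolling into the previous day, 27 March 2026).
The standard-time date in Kesvand Administrative Region, March 27, 2026, falls between 21 September 2025 and 29 March 2026, so daylight saving is in effect and Kesvand Administrative Region is at UTC−10:00.
02:00 UTC − 10h = 16:00 Kesvand Administrative Region (rolling into the previous day, 27 March 2026).

16:00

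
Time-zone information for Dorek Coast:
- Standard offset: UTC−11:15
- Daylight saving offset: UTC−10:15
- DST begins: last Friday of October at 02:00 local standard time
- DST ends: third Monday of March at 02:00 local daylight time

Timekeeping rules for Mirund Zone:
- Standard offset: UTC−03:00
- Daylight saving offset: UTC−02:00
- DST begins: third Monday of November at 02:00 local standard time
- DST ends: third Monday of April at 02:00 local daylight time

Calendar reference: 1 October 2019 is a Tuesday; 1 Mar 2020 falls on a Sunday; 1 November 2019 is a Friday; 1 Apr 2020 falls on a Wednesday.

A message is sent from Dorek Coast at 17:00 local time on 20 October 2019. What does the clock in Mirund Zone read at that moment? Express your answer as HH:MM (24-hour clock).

1 October 2019 is a Tuesday, so Fridays fall on 4, 11, 18, 25; the last is October 25.
1 March 2020 is a Sunday, so the first Monday is March 2 and the third is March 16.
20 October 2019 does not fall between 25 October 2019 and 16 March 2020, so daylight saving is not in effect and Dorek Coast is at UTC−11:15.
17:00 Dorek Coast + 11h15m = 04:15 UTC (rolling into the next day, 21 October 2019).
1 November 2019 is a Friday, so the first Monday is November 4 and the third is November 18.
1 April 2020 is a Wednesday, so the first Monday is April 6 and the third is April 20.
At the standard offset (UTC−03:00), 04:15 UTC − 3h = 01:15 Mirund Zone standard time.
Daylight saving runs 18 November 2019 – 20 April 2020; the standard-time date in Mirund Zone, 21 October 2019, is outside that window, so Mirund Zone is on standard time at UTC−03:00.
04:15 UTC − 3h = 01:15 Mirund Zone.

01:15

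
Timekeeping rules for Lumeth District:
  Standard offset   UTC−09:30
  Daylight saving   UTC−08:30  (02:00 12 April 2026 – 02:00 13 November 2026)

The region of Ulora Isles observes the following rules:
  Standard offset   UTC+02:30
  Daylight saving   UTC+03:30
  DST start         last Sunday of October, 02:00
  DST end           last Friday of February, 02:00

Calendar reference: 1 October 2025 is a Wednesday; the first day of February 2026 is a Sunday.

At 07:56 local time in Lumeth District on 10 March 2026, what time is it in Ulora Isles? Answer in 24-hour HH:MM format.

Daylight saving runs 12 April – 13 November; 10 March 2026 is outside that window, so Lumeth District is on standard time at UTC−09:30.
07:56 Lumeth District + 9h30m = 17:26 UTC.
1 October 2025 is a Wednesday, so Sundays fall on 5, 12, 19, 26; the last is October 26.
1 February 2026 is a Sunday, so Fridays fall on 6, 13, 20, 27; the last is February 27.
At the standard offset (UTC+02:30), 17:26 UTC + 2h30m = 19:56 Ulora Isles standard time.
Daylight saving runs 26 October 2025 – 27 February 2026; the standard-time date in Ulora Isles, 10 March 2026, is outside that window, so Ulora Isles is on standard time at UTC+02:30.
17:26 UTC + 2h30m = 19:56 Ulora Isles.

19:56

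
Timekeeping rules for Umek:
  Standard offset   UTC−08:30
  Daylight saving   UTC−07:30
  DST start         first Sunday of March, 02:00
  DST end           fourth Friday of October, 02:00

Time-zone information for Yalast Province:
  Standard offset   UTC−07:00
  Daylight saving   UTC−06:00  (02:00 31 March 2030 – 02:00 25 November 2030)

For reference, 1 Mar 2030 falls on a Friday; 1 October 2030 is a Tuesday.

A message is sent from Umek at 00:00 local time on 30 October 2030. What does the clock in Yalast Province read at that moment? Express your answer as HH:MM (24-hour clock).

02:30

1 March 2030 is a Friday, so the first Sunday is March 3.
1 October 2030 is a Tuesday, so the first Friday is October 4 and the fourth is October 25.
30 October 2030 is outside the daylight-saving period (3 March – 25 October), so Umek is on standard time, UTC−08:30.
00:00 Umek + 8h30m = 08:30 UTC.
At the standard offset (UTC−07:00), 08:30 UTC − 7h = 01:30 Yalast Province standard time.
The standard-time date in Yalast Province, 30 October 2030, lies within the daylight-saving period (31 March – 25 November), so Yalast Province is on daylight time, UTC−06:00.
08:30 UTC − 6h = 02:30 Yalast Province.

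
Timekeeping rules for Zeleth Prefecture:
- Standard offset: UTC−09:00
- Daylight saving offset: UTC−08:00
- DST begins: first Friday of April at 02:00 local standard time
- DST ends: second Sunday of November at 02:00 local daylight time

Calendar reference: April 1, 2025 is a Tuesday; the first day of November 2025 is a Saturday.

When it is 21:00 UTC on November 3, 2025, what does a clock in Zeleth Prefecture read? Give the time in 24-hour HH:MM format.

1 April 2025 is a Tuesday, so the first Friday is April 4.
1 November 2025 is a Saturday, so the first Sunday is November 2 and the second is November 9.
At the standard offset (UTC−09:00), 21:00 UTC − 9h = 12:00 Zeleth Prefecture standard time.
The standard-time date in Zeleth Prefecture, November 3, 2025, lies within the daylight-saving period (4 April – 9 November), so Zeleth Prefecture is on daylight time, UTC−08:00.
21:00 UTC − 8h = 13:00 local.

13:00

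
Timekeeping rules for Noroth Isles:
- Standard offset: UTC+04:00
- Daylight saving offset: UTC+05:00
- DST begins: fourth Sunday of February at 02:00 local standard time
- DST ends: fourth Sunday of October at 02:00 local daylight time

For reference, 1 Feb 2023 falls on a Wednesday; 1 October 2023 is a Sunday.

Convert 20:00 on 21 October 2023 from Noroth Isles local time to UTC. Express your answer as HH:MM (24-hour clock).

15:00

1 February 2023 is a Wednesday, so the first Sunday is February 5 and the fourth is February 26.
1 October 2023 is a Sunday, so the first Sunday is October 1 and the fourth is October 22.
Daylight saving runs 26 February – 22 October; 21 October 2023 is inside that window, so Noroth Isles is at UTC+05:00.
20:00 local − 5h = 15:00 UTC.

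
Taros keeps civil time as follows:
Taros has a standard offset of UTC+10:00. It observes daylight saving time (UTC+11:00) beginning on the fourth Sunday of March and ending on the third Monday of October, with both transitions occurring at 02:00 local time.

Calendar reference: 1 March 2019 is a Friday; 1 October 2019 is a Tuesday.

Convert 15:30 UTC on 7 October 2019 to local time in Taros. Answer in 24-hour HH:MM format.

02:30

1 March 2019 is a Friday, so the first Sunday is March 3 and the fourth is March 24.
1 October 2019 is a Tuesday, so the first Monday is October 7 and the third is October 21.
At the standard offset (UTC+10:00), 15:30 UTC + 10h = 01:30 Taros standard time (rolling into the next day, 8 October 2019).
Daylight saving runs 24 March – 21 October; the standard-time date in Taros, 8 October 2019, is inside that window, so Taros is at UTC+11:00.
15:30 UTC + 11h = 02:30 local (rolling into the next day, 8 October 2019).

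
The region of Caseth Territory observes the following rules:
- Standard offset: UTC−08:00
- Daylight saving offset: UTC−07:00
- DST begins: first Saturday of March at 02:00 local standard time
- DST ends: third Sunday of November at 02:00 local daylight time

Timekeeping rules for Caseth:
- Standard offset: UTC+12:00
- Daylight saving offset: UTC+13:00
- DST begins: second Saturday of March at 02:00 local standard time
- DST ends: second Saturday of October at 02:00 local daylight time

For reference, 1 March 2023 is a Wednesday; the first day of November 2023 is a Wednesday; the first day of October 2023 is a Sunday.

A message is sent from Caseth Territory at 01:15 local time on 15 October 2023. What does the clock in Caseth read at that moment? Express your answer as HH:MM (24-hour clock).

1 March 2023 is a Wednesday, so the first Saturday is March 4.
1 November 2023 is a Wednesday, so the first Sunday is November 5 and the third is November 19.
15 October 2023 lies within the daylight-saving period (4 March – 19 November), so Caseth Territory is on daylight time, UTC−07:00.
01:15 Caseth Territory + 7h = 08:15 UTC.
1 March 2023 is a Wednesday, so the first Saturday is March 4 and the second is March 11.
1 October 2023 is a Sunday, so the first Saturday is October 7 and the second is October 14.
At the standard offset (UTC+12:00), 08:15 UTC + 12h = 20:15 Caseth standard time.
The standard-time date in Caseth, 15 October 2023, is outside the daylight-saving period (11 March – 14 October), so Caseth is on standard time, UTC+12:00.
08:15 UTC + 12h = 20:15 Caseth.

20:15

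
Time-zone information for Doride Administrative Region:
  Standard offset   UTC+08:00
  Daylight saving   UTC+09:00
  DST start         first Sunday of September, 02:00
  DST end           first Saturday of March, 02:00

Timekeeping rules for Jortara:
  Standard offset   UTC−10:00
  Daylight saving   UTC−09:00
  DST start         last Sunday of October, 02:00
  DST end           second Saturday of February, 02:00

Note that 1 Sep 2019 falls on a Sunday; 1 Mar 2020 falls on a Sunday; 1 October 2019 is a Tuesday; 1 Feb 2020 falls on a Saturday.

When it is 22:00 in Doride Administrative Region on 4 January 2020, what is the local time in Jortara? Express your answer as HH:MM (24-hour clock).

04:00

1 September 2019 is a Sunday, so the first Sunday is September 1.
1 March 2020 is a Sunday, so the first Saturday is March 7.
Daylight saving runs 1 September 2019 – 7 March 2020; 4 January 2020 is inside that window, so Doride Administrative Region is at UTC+09:00.
22:00 Doride Administrative Region − 9h = 13:00 UTC.
1 October 2019 is a Tuesday, so Sundays fall on 6, 13, 20, 27; the last is October 27.
1 February 2020 is a Saturday, so the first Saturday is February 1 and the second is February 8.
At the standard offset (UTC−10:00), 13:00 UTC − 10h = 03:00 Jortara standard time.
The standard-time date in Jortara, 4 January 2020, lies within the daylight-saving period (27 October 2019 – 8 February 2020), so Jortara is on daylight time, UTC−09:00.
13:00 UTC − 9h = 04:00 Jortara.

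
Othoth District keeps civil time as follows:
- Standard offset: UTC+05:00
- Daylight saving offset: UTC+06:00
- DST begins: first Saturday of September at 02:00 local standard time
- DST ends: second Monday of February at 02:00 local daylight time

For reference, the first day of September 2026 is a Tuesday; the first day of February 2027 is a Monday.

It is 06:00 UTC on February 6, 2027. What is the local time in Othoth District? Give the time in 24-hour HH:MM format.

12:00

1 September 2026 is a Tuesday, so the first Saturday is September 5.
1 February 2027 is a Monday, so the first Monday is February 1 and the second is February 8.
At the standard offset (UTC+05:00), 06:00 UTC + 5h = 11:00 Othoth District standard time.
The standard-time date in Othoth District, February 6, 2027, lies within the daylight-saving period (5 September 2026 – 8 February 2027), so Othoth District is on daylight time, UTC+06:00.
06:00 UTC + 6h = 12:00 local.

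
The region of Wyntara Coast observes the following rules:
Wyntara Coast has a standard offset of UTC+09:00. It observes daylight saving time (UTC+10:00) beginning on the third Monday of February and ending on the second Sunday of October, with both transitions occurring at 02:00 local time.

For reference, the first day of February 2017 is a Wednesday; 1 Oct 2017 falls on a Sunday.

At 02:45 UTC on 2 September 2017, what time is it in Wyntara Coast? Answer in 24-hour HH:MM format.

12:45

1 February 2017 is a Wednesday, so the first Monday is February 6 and the third is February 20.
1 October 2017 is a Sunday, so the first Sunday is October 1 and the second is October 8.
At the standard offset (UTC+09:00), 02:45 UTC + 9h = 11:45 Wyntara Coast standard time.
The standard-time date in Wyntara Coast, 2 September 2017, lies within the daylight-saving period (20 February – 8 October), so Wyntara Coast is on daylight time, UTC+10:00.
02:45 UTC + 10h = 12:45 local.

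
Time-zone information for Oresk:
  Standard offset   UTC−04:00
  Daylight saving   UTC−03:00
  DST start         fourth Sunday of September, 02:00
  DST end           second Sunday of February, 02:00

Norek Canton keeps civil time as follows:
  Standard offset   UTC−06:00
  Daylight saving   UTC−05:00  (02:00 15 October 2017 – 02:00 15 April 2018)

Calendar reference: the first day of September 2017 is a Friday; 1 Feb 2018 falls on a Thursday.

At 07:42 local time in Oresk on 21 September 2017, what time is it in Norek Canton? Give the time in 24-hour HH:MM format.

05:42

1 September 2017 is a Friday, so the first Sunday is September 3 and the fourth is September 24.
1 February 2018 is a Thursday, so the first Sunday is February 4 and the second is February 11.
21 September 2017 is outside the daylight-saving period (24 September 2017 – 11 February 2018), so Oresk is on standard time, UTC−04:00.
07:42 Oresk + 4h = 11:42 UTC.
At the standard offset (UTC−06:00), 11:42 UTC − 6h = 05:42 Norek Canton standard time.
The standard-time date in Norek Canton, 21 September 2017, does not fall between 15 October 2017 and 15 April 2018, so daylight saving is not in effect and Norek Canton is at UTC−06:00.
11:42 UTC − 6h = 05:42 Norek Canton.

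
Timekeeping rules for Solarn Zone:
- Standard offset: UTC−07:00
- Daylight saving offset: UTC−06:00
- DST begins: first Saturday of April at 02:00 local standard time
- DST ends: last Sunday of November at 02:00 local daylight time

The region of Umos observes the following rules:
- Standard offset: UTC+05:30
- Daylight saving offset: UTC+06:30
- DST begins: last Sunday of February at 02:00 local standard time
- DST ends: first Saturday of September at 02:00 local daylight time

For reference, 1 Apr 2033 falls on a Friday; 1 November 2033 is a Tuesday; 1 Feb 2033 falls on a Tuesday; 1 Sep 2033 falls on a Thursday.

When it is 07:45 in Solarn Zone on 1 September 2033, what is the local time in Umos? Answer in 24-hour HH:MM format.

20:15

1 April 2033 is a Friday, so the first Saturday is April 2.
1 November 2033 is a Tuesday, so Sundays fall on 6, 13, 20, 27; the last is November 27.
Daylight saving runs 2 April – 27 November; 1 September 2033 is inside that window, so Solarn Zone is at UTC−06:00.
07:45 Solarn Zone + 6h = 13:45 UTC.
1 February 2033 is a Tuesday, so Sundays fall on 6, 13, 20, 27; the last is February 27.
1 September 2033 is a Thursday, so the first Saturday is September 3.
At the standard offset (UTC+05:30), 13:45 UTC + 5h30m = 19:15 Umos standard time.
The standard-time date in Umos, 1 September 2033, falls between 27 February and 3 September, so daylight saving is in effect and Umos is at UTC+06:30.
13:45 UTC + 6h30m = 20:15 Umos.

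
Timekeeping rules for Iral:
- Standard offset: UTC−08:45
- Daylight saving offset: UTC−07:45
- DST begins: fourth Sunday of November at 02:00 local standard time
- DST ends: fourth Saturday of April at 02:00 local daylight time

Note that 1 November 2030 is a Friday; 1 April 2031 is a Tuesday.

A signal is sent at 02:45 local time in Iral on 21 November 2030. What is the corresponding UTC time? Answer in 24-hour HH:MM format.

1 November 2030 is a Friday, so the first Sunday is November 3 and the fourth is November 24.
1 April 2031 is a Tuesday, so the first Saturday is April 5 and the fourth is April 26.
21 November 2030 is outside the daylight-saving period (24 November 2030 – 26 April 2031), so Iral is on standard time, UTC−08:45.
02:45 local + 8h45m = 11:30 UTC.

11:30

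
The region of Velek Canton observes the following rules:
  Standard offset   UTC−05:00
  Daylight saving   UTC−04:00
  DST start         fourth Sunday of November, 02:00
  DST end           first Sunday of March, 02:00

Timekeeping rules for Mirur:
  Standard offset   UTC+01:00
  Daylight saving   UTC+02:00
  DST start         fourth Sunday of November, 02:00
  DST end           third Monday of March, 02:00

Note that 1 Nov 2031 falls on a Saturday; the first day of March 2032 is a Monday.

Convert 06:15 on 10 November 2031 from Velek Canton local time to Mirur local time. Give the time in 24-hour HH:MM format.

1 November 2031 is a Saturday, so the first Sunday is November 2 and the fourth is November 23.
1 March 2032 is a Monday, so the first Sunday is March 7.
10 November 2031 does not fall between 23 November 2031 and 7 March 2032, so daylight saving is not in effect and Velek Canton is at UTC−05:00.
06:15 Velek Canton + 5h = 11:15 UTC.
1 November 2031 is a Saturday, so the first Sunday is November 2 and the fourth is November 23.
1 March 2032 is a Monday, so the first Monday is March 1 and the third is March 15.
At the standard offset (UTC+01:00), 11:15 UTC + 1h = 12:15 Mirur standard time.
Daylight saving runs 23 November 2031 – 15 March 2032; the standard-time date in Mirur, 10 November 2031, is outside that window, so Mirur is on standard time at UTC+01:00.
11:15 UTC + 1h = 12:15 Mirur.

12:15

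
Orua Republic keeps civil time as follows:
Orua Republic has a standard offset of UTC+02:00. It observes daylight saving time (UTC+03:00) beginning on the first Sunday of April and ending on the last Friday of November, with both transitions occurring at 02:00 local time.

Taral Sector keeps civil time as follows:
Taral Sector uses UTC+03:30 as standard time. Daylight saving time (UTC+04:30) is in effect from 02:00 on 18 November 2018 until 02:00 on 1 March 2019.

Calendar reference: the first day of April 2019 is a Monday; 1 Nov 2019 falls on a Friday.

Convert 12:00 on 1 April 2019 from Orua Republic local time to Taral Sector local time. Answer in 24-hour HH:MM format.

1 April 2019 is a Monday, so the first Sunday is April 7.
1 November 2019 is a Friday, so Fridays fall on 1, 8, 15, 22, 29; the last is November 29.
1 April 2019 does not fall between 7 April and 29 November, so daylight saving is not in effect and Orua Republic is at UTC+02:00.
12:00 Orua Republic − 2h = 10:00 UTC.
At the standard offset (UTC+03:30), 10:00 UTC + 3h30m = 13:30 Taral Sector standard time.
Daylight saving runs 18 November 2018 – 1 March 2019; the standard-time date in Taral Sector, 1 April 2019, is outside that window, so Taral Sector is on standard time at UTC+03:30.
10:00 UTC + 3h30m = 13:30 Taral Sector.

13:30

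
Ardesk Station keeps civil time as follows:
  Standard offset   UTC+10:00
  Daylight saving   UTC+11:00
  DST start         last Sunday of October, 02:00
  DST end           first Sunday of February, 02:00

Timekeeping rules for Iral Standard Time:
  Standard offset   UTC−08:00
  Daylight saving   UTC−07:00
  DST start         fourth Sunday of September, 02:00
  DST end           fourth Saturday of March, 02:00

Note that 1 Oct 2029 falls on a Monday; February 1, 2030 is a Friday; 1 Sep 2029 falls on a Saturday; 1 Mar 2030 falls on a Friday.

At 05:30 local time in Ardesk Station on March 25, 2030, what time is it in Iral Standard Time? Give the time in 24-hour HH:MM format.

11:30

1 October 2029 is a Monday, so Sundays fall on 7, 14, 21, 28; the last is October 28.
1 February 2030 is a Friday, so the first Sunday is February 3.
March 25, 2030 is outside the daylight-saving period (28 October 2029 – 3 February 2030), so Ardesk Station is on standard time, UTC+10:00.
05:30 Ardesk Station − 10h = 19:30 UTC (rolling into the previous day, 24 March 2030).
1 September 2029 is a Saturday, so the first Sunday is September 2 and the fourth is September 23.
1 March 2030 is a Friday, so the first Saturday is March 2 and the fourth is March 23.
At the standard offset (UTC−08:00), 19:30 UTC − 8h = 11:30 Iral Standard Time standard time.
Daylight saving runs 23 September 2029 – 23 March 2030; the standard-time date in Iral Standard Time, March 24, 2030, is outside that window, so Iral Standard Time is on standard time at UTC−08:00.
19:30 UTC − 8h = 11:30 Iral Standard Time.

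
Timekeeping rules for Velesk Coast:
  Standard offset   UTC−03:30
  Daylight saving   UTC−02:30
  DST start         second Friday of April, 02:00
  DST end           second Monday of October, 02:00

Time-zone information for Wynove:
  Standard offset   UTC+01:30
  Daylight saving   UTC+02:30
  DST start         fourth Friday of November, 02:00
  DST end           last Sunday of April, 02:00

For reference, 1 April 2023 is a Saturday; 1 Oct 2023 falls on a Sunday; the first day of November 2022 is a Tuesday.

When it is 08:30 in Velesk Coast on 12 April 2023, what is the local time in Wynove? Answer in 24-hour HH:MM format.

14:30

1 April 2023 is a Saturday, so the first Friday is April 7 and the second is April 14.
1 October 2023 is a Sunday, so the first Monday is October 2 and the second is October 9.
12 April 2023 is outside the daylight-saving period (14 April – 9 October), so Velesk Coast is on standard time, UTC−03:30.
08:30 Velesk Coast + 3h30m = 12:00 UTC.
1 November 2022 is a Tuesday, so the first Friday is November 4 and the fourth is November 25.
1 April 2023 is a Saturday, so Sundays fall on 2, 9, 16, 23, 30; the last is April 30.
At the standard offset (UTC+01:30), 12:00 UTC + 1h30m = 13:30 Wynove standard time.
The standard-time date in Wynove, 12 April 2023, lies within the daylight-saving period (25 November 2022 – 30 April 2023), so Wynove is on daylight time, UTC+02:30.
12:00 UTC + 2h30m = 14:30 Wynove.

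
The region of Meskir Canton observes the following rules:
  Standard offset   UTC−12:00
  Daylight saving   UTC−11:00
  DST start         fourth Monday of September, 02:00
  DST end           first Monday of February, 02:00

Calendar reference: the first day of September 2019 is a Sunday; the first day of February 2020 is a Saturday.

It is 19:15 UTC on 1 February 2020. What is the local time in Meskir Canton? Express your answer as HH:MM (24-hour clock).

1 September 2019 is a Sunday, so the first Monday is September 2 and the fourth is September 23.
1 February 2020 is a Saturday, so the first Monday is February 3.
At the standard offset (UTC−12:00), 19:15 UTC − 12h = 07:15 Meskir Canton standard time.
The standard-time date in Meskir Canton, 1 February 2020, lies within the daylight-saving period (23 September 2019 – 3 February 2020), so Meskir Canton is on daylight time, UTC−11:00.
19:15 UTC − 11h = 08:15 local.

08:15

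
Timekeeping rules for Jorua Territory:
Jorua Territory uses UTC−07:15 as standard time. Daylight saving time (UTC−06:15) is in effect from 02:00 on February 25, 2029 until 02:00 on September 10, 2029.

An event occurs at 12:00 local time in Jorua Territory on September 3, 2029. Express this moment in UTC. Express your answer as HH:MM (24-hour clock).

18:15

Daylight saving runs 25 February – 10 September; September 3, 2029 is inside that window, so Jorua Territory is at UTC−06:15.
12:00 local + 6h15m = 18:15 UTC.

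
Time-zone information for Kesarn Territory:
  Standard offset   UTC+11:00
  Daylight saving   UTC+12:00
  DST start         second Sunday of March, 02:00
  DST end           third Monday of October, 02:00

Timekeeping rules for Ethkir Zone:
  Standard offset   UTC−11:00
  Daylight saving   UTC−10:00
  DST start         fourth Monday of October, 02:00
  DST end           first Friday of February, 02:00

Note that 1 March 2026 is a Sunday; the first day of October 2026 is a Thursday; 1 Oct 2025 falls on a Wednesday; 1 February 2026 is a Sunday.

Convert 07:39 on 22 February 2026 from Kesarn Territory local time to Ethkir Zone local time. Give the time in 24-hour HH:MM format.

1 March 2026 is a Sunday, so the first Sunday is March 1 and the second is March 8.
1 October 2026 is a Thursday, so the first Monday is October 5 and the third is October 19.
22 February 2026 does not fall between 8 March and 19 October, so daylight saving is not in effect and Kesarn Territory is at UTC+11:00.
07:39 Kesarn Territory − 11h = 20:39 UTC (rolling into the previous day, 21 February 2026).
1 October 2025 is a Wednesday, so the first Monday is October 6 and the fourth is October 27.
1 February 2026 is a Sunday, so the first Friday is February 6.
At the standard offset (UTC−11:00), 20:39 UTC − 11h = 09:39 Ethkir Zone standard time.
The standard-time date in Ethkir Zone, 21 February 2026, does not fall between 27 October 2025 and 6 February 2026, so daylight saving is not in effect and Ethkir Zone is at UTC−11:00.
20:39 UTC − 11h = 09:39 Ethkir Zone.

09:39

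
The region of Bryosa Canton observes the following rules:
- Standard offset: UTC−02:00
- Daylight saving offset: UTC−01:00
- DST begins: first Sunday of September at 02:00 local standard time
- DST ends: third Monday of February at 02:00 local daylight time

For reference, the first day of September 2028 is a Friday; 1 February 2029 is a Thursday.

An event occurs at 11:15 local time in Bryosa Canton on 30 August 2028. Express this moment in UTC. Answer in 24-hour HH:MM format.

13:15

1 September 2028 is a Friday, so the first Sunday is September 3.
1 February 2029 is a Thursday, so the first Monday is February 5 and the third is February 19.
30 August 2028 does not fall between 3 September 2028 and 19 February 2029, so daylight saving is not in effect and Bryosa Canton is at UTC−02:00.
11:15 local + 2h = 13:15 UTC.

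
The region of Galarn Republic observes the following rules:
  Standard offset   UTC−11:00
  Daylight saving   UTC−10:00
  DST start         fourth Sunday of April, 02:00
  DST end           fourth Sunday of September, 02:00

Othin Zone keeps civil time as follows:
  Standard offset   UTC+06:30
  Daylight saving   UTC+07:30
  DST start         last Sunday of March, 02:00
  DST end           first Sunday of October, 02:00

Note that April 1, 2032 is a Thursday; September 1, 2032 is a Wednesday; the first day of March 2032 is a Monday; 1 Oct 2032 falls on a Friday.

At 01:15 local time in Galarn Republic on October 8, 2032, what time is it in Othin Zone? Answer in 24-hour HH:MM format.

18:45

1 April 2032 is a Thursday, so the first Sunday is April 4 and the fourth is April 25.
1 September 2032 is a Wednesday, so the first Sunday is September 5 and the fourth is September 26.
October 8, 2032 does not fall between 25 April and 26 September, so daylight saving is not in effect and Galarn Republic is at UTC−11:00.
01:15 Galarn Republic + 11h = 12:15 UTC.
1 March 2032 is a Monday, so Sundays fall on 7, 14, 21, 28; the last is March 28.
1 October 2032 is a Friday, so the first Sunday is October 3.
At the standard offset (UTC+06:30), 12:15 UTC + 6h30m = 18:45 Othin Zone standard time.
The standard-time date in Othin Zone, October 8, 2032, does not fall between 28 March and 3 October, so daylight saving is not in effect and Othin Zone is at UTC+06:30.
12:15 UTC + 6h30m = 18:45 Othin Zone.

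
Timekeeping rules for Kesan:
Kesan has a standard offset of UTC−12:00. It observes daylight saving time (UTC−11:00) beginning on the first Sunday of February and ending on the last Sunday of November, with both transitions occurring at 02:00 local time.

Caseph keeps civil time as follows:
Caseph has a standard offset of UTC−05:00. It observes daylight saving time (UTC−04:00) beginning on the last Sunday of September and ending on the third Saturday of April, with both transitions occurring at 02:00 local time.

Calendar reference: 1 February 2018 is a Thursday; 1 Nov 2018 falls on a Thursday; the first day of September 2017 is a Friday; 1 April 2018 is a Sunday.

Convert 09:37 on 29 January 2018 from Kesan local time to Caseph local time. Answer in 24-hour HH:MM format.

17:37

1 February 2018 is a Thursday, so the first Sunday is February 4.
1 November 2018 is a Thursday, so Sundays fall on 4, 11, 18, 25; the last is November 25.
Daylight saving runs 4 February – 25 November; 29 January 2018 is outside that window, so Kesan is on standard time at UTC−12:00.
09:37 Kesan + 12h = 21:37 UTC.
1 September 2017 is a Friday, so Sundays fall on 3, 10, 17, 24; the last is September 24.
1 April 2018 is a Sunday, so the first Saturday is April 7 and the third is April 21.
At the standard offset (UTC−05:00), 21:37 UTC − 5h = 16:37 Caseph standard time.
The standard-time date in Caseph, 29 January 2018, lies within the daylight-saving period (24 September 2017 – 21 April 2018), so Caseph is on daylight time, UTC−04:00.
21:37 UTC − 4h = 17:37 Caseph.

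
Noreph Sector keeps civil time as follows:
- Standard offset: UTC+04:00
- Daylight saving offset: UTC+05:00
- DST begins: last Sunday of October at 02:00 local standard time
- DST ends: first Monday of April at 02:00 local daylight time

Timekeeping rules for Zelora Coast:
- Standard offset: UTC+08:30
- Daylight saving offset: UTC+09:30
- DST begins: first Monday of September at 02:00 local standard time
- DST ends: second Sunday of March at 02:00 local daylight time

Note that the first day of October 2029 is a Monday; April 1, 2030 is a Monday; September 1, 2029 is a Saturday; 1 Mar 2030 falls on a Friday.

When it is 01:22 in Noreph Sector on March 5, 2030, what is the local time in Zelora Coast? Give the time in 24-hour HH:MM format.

05:52

1 October 2029 is a Monday, so Sundays fall on 7, 14, 21, 28; the last is October 28.
1 April 2030 is a Monday, so the first Monday is April 1.
Daylight saving runs 28 October 2029 – 1 April 2030; March 5, 2030 is inside that window, so Noreph Sector is at UTC+05:00.
01:22 Noreph Sector − 5h = 20:22 UTC (rolling into the previous day, 4 March 2030).
1 September 2029 is a Saturday, so the first Monday is September 3.
1 March 2030 is a Friday, so the first Sunday is March 3 and the second is March 10.
At the standard offset (UTC+08:30), 20:22 UTC + 8h30m = 04:52 Zelora Coast standard time (rolling into the next day, 5 March 2030).
The standard-time date in Zelora Coast, March 5, 2030, lies within the daylight-saving period (3 September 2029 – 10 March 2030), so Zelora Coast is on daylight time, UTC+09:30.
20:22 UTC + 9h30m = 05:52 Zelora Coast (rolling into the next day, 5 March 2030).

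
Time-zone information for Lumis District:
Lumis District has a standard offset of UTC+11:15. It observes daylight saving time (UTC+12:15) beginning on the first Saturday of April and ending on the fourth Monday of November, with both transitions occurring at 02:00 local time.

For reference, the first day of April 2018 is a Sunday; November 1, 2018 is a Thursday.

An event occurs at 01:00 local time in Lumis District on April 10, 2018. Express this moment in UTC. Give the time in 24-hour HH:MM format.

1 April 2018 is a Sunday, so the first Saturday is April 7.
1 November 2018 is a Thursday, so the first Monday is November 5 and the fourth is November 26.
Daylight saving runs 7 April – 26 November; April 10, 2018 is inside that window, so Lumis District is at UTC+12:15.
01:00 local − 12h15m = 12:45 UTC (rolling into the previous day, 9 April 2018).

12:45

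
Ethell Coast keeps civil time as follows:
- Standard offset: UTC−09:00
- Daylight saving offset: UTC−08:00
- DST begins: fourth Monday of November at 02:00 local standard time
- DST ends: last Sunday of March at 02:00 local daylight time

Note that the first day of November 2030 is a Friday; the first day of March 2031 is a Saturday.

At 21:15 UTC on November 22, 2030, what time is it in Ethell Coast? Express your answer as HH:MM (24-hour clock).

1 November 2030 is a Friday, so the first Monday is November 4 and the fourth is November 25.
1 March 2031 is a Saturday, so Sundays fall on 2, 9, 16, 23, 30; the last is March 30.
At the standard offset (UTC−09:00), 21:15 UTC − 9h = 12:15 Ethell Coast standard time.
Daylight saving runs 25 November 2030 – 30 March 2031; the standard-time date in Ethell Coast, November 22, 2030, is outside that window, so Ethell Coast is on standard time at UTC−09:00.
21:15 UTC − 9h = 12:15 local.

12:15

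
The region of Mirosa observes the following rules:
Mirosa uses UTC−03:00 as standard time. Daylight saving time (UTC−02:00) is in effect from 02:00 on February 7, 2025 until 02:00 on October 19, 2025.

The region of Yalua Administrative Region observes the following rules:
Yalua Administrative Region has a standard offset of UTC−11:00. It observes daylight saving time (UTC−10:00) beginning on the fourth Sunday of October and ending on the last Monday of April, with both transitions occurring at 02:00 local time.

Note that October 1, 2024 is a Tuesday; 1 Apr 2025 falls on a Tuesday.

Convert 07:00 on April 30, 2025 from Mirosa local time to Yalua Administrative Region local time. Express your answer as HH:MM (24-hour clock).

April 30, 2025 lies within the daylight-saving period (7 February – 19 October), so Mirosa is on daylight time, UTC−02:00.
07:00 Mirosa + 2h = 09:00 UTC.
1 October 2024 is a Tuesday, so the first Sunday is October 6 and the fourth is October 27.
1 April 2025 is a Tuesday, so Mondays fall on 7, 14, 21, 28; the last is April 28.
At the standard offset (UTC−11:00), 09:00 UTC − 11h = 22:00 Yalua Administrative Region standard time (rolling into the previous day, 29 April 2025).
The standard-time date in Yalua Administrative Region, April 29, 2025, does not fall between 27 October 2024 and 28 April 2025, so daylight saving is not in effect and Yalua Administrative Region is at UTC−11:00.
09:00 UTC − 11h = 22:00 Yalua Administrative Region (rolling into the previous day, 29 April 2025).

22:00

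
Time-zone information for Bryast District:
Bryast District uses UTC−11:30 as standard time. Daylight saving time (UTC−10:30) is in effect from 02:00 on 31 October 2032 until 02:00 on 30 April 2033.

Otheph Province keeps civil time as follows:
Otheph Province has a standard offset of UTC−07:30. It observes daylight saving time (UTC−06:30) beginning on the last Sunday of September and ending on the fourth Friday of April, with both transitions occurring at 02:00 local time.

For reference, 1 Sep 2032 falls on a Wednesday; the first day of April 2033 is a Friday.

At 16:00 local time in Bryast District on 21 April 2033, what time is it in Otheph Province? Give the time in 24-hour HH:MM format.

20:00

21 April 2033 lies within the daylight-saving period (31 October 2032 – 30 April 2033), so Bryast District is on daylight time, UTC−10:30.
16:00 Bryast District + 10h30m = 02:30 UTC (rolling into the next day, 22 April 2033).
1 September 2032 is a Wednesday, so Sundays fall on 5, 12, 19, 26; the last is September 26.
1 April 2033 is a Friday, so the first Friday is April 1 and the fourth is April 22.
At the standard offset (UTC−07:30), 02:30 UTC − 7h30m = 19:00 Otheph Province standard time (rolling into the previous day, 21 April 2033).
The standard-time date in Otheph Province, 21 April 2033, falls between 26 September 2032 and 22 April 2033, so daylight saving is in effect and Otheph Province is at UTC−06:30.
02:30 UTC − 6h30m = 20:00 Otheph Province (rolling into the previous day, 21 April 2033).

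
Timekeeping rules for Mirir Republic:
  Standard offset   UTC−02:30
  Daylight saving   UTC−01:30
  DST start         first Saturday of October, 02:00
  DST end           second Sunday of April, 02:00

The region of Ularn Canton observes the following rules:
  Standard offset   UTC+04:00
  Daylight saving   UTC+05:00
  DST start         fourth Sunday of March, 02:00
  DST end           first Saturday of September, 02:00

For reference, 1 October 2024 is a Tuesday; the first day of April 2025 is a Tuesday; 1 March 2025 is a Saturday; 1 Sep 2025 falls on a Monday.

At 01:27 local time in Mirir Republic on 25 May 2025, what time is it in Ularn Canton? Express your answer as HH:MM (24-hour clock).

1 October 2024 is a Tuesday, so the first Saturday is October 5.
1 April 2025 is a Tuesday, so the first Sunday is April 6 and the second is April 13.
25 May 2025 does not fall between 5 October 2024 and 13 April 2025, so daylight saving is not in effect and Mirir Republic is at UTC−02:30.
01:27 Mirir Republic + 2h30m = 03:57 UTC.
1 March 2025 is a Saturday, so the first Sunday is March 2 and the fourth is March 23.
1 September 2025 is a Monday, so the first Saturday is September 6.
At the standard offset (UTC+04:00), 03:57 UTC + 4h = 07:57 Ularn Canton standard time.
The standard-time date in Ularn Canton, 25 May 2025, lies within the daylight-saving period (23 March – 6 September), so Ularn Canton is on daylight time, UTC+05:00.
03:57 UTC + 5h = 08:57 Ularn Canton.

08:57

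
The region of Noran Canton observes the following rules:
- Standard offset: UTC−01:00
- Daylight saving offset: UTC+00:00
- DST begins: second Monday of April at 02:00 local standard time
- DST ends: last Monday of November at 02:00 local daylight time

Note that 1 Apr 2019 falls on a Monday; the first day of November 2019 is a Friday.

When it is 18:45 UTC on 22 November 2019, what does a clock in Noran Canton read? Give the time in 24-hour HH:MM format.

1 April 2019 is a Monday, so the first Monday is April 1 and the second is April 8.
1 November 2019 is a Friday, so Mondays fall on 4, 11, 18, 25; the last is November 25.
At the standard offset (UTC−01:00), 18:45 UTC − 1h = 17:45 Noran Canton standard time.
The standard-time date in Noran Canton, 22 November 2019, falls between 8 April and 25 November, so daylight saving is in effect and Noran Canton is at UTC+00:00.
18:45 UTC + 0h = 18:45 local.

18:45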